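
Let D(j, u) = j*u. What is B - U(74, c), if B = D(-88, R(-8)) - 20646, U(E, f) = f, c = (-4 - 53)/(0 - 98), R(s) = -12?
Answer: -1919877/98 ≈ -19591.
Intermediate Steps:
c = 57/98 (c = -57/(-98) = -57*(-1/98) = 57/98 ≈ 0.58163)
B = -19590 (B = -88*(-12) - 20646 = 1056 - 20646 = -19590)
B - U(74, c) = -19590 - 1*57/98 = -19590 - 57/98 = -1919877/98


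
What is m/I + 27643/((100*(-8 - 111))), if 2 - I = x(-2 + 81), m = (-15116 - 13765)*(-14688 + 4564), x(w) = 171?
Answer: -497065782181/287300 ≈ -1.7301e+6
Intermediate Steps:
m = 292391244 (m = -28881*(-10124) = 292391244)
I = -169 (I = 2 - 1*171 = 2 - 171 = -169)
m/I + 27643/((100*(-8 - 111))) = 292391244/(-169) + 27643/((100*(-8 - 111))) = 292391244*(-1/169) + 27643/((100*(-119))) = -292391244/169 + 27643/(-11900) = -292391244/169 + 27643*(-1/11900) = -292391244/169 - 3949/1700 = -497065782181/287300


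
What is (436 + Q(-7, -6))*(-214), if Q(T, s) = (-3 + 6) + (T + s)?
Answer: -91164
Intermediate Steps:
Q(T, s) = 3 + T + s (Q(T, s) = 3 + (T + s) = 3 + T + s)
(436 + Q(-7, -6))*(-214) = (436 + (3 - 7 - 6))*(-214) = (436 - 10)*(-214) = 426*(-214) = -91164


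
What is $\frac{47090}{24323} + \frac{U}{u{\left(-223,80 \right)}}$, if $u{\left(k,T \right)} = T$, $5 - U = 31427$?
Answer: $- \frac{380255053}{972920} \approx -390.84$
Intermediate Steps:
$U = -31422$ ($U = 5 - 31427 = -31422$)
$\frac{47090}{24323} + \frac{U}{u{\left(-223,80 \right)}} = \frac{47090}{24323} - \frac{31422}{80} = 47090 \cdot \frac{1}{24323} - \frac{15711}{40} = \frac{47090}{24323} - \frac{15711}{40} = - \frac{380255053}{972920}$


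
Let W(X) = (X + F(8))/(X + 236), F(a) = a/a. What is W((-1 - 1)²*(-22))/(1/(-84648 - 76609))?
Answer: 14029359/148 ≈ 94793.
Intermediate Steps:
F(a) = 1
W(X) = (1 + X)/(236 + X) (W(X) = (X + 1)/(X + 236) = (1 + X)/(236 + X))
W((-1 - 1)²*(-22))/(1/(-84648 - 76609)) = ((1 + (-1 - 1)²*(-22))/(236 + (-1 - 1)²*(-22)))/(1/(-84648 - 76609)) = ((1 + (-2)²*(-22))/(236 + (-2)²*(-22)))/(1/(-161257)) = ((1 + 4*(-22))/(236 + 4*(-22)))/(-1/161257) = ((1 - 88)/(236 - 88))*(-161257) = (-87/148)*(-161257) = ((1/148)*(-87))*(-161257) = -87/148*(-161257) = 14029359/148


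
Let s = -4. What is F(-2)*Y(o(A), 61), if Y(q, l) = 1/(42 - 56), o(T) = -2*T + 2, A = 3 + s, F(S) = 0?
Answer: 0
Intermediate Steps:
A = -1 (A = 3 - 4 = -1)
o(T) = 2 - 2*T
Y(q, l) = -1/14 (Y(q, l) = 1/(-14) = -1/14)
F(-2)*Y(o(A), 61) = 0*(-1/14) = 0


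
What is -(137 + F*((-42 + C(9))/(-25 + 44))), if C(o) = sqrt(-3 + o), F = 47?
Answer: -629/19 - 47*sqrt(6)/19 ≈ -39.165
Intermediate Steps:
-(137 + F*((-42 + C(9))/(-25 + 44))) = -(137 + 47*((-42 + sqrt(-3 + 9))/(-25 + 44))) = -(137 + 47*((-42 + sqrt(6))/19)) = -(137 + 47*((-42 + sqrt(6))*(1/19))) = -(137 + 47*(-42/19 + sqrt(6)/19)) = -(137 + (-1974/19 + 47*sqrt(6)/19)) = -(629/19 + 47*sqrt(6)/19) = -629/19 - 47*sqrt(6)/19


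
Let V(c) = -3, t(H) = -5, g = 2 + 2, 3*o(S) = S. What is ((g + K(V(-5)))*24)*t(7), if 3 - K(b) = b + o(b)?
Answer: -1320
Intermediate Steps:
o(S) = S/3
g = 4
K(b) = 3 - 4*b/3 (K(b) = 3 - (b + b/3) = 3 - 4*b/3)
((g + K(V(-5)))*24)*t(7) = ((4 + (3 - 4/3*(-3)))*24)*(-5) = ((4 + (3 + 4))*24)*(-5) = ((4 + 7)*24)*(-5) = (11*24)*(-5) = 264*(-5) = -1320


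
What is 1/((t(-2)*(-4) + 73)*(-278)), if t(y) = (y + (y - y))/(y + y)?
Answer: -1/19738 ≈ -5.0664e-5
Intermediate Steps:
t(y) = 1/2 (t(y) = (y + 0)/((2*y)) = y*(1/(2*y)) = 1/2)
1/((t(-2)*(-4) + 73)*(-278)) = 1/(((1/2)*(-4) + 73)*(-278)) = 1/((-2 + 73)*(-278)) = 1/(71*(-278)) = 1/(-19738) = -1/19738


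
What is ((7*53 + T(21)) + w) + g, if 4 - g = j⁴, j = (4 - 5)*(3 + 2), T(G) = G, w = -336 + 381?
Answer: -184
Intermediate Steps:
w = 45
j = -5 (j = -1*5 = -5)
g = -621 (g = 4 - 1*(-5)⁴ = 4 - 1*625 = 4 - 625 = -621)
((7*53 + T(21)) + w) + g = ((7*53 + 21) + 45) - 621 = ((371 + 21) + 45) - 621 = (392 + 45) - 621 = 437 - 621 = -184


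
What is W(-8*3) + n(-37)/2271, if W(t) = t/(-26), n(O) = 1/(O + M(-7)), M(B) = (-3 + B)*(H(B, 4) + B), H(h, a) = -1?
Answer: 1171849/1269489 ≈ 0.92309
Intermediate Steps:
M(B) = (-1 + B)*(-3 + B) (M(B) = (-3 + B)*(-1 + B) = (-1 + B)*(-3 + B))
n(O) = 1/(80 + O) (n(O) = 1/(O + (3 + (-7)**2 - 4*(-7))) = 1/(O + (3 + 49 + 28)) = 1/(O + 80) = 1/(80 + O))
W(t) = -t/26 (W(t) = t*(-1/26) = -t/26)
W(-8*3) + n(-37)/2271 = -(-4)*3/13 + 1/((80 - 37)*2271) = -1/26*(-24) + (1/2271)/43 = 12/13 + (1/43)*(1/2271) = 12/13 + 1/97653 = 1171849/1269489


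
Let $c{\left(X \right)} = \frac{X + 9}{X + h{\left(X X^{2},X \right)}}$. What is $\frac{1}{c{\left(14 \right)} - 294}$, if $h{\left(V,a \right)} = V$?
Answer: $- \frac{2758}{810829} \approx -0.0034015$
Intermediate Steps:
$c{\left(X \right)} = \frac{9 + X}{X + X^{3}}$ ($c{\left(X \right)} = \frac{X + 9}{X + X X^{2}} = \frac{9 + X}{X + X^{3}}$)
$\frac{1}{c{\left(14 \right)} - 294} = \frac{1}{\frac{9 + 14}{14 + 14^{3}} - 294} = \frac{1}{\frac{1}{14 + 2744} \cdot 23 - 294} = \frac{1}{\frac{1}{2758} \cdot 23 - 294} = \frac{1}{\frac{23}{2758} - 294} = \frac{1}{- \frac{810829}{2758}} = - \frac{2758}{810829}$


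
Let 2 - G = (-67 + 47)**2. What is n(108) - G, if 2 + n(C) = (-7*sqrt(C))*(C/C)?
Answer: 396 - 42*sqrt(3) ≈ 323.25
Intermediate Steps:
G = -398 (G = 2 - (-67 + 47)**2 = 2 - 1*(-20)**2 = 2 - 1*400 = 2 - 400 = -398)
n(C) = -2 - 7*sqrt(C) (n(C) = -2 + (-7*sqrt(C))*(C/C) = -2 - 7*sqrt(C)*1 = -2 - 7*sqrt(C))
n(108) - G = (-2 - 42*sqrt(3)) - 1*(-398) = (-2 - 42*sqrt(3)) + 398 = 396 - 42*sqrt(3)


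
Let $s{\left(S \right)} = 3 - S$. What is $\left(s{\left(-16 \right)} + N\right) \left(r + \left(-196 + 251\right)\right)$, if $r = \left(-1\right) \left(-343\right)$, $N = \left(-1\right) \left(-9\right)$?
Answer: $11144$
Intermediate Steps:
$N = 9$
$r = 343$
$\left(s{\left(-16 \right)} + N\right) \left(r + \left(-196 + 251\right)\right) = \left(\left(3 - -16\right) + 9\right) \left(343 + \left(-196 + 251\right)\right) = \left(\left(3 + 16\right) + 9\right) \left(343 + 55\right) = \left(19 + 9\right) 398 = 28 \cdot 398 = 11144$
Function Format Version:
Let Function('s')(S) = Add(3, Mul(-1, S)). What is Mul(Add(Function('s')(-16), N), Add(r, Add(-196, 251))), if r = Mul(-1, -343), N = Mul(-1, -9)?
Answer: 11144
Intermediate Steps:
N = 9
r = 343
Mul(Add(Function('s')(-16), N), Add(r, Add(-196, 251))) = Mul(Add(Add(3, Mul(-1, -16)), 9), Add(343, Add(-196, 251))) = Mul(Add(Add(3, 16), 9), Add(343, 55)) = Mul(Add(19, 9), 398) = Mul(28, 398) = 11144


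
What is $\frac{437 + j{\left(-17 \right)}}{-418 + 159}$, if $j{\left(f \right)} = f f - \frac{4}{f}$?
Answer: $- \frac{12346}{4403} \approx -2.804$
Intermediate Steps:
$j{\left(f \right)} = f^{2} - \frac{4}{f}$
$\frac{437 + j{\left(-17 \right)}}{-418 + 159} = \frac{437 + \frac{-4 + \left(-17\right)^{3}}{-17}}{-418 + 159} = \frac{437 - \frac{-4 - 4913}{17}}{-259} = \left(437 - - \frac{4917}{17}\right) \left(- \frac{1}{259}\right) = \left(437 + \frac{4917}{17}\right) \left(- \frac{1}{259}\right) = \frac{12346}{17} \left(- \frac{1}{259}\right) = - \frac{12346}{4403}$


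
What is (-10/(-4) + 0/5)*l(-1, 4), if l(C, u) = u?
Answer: 10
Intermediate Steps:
(-10/(-4) + 0/5)*l(-1, 4) = (-10/(-4) + 0/5)*4 = (-10*(-¼) + 0*(⅕))*4 = (5/2 + 0)*4 = (5/2)*4 = 10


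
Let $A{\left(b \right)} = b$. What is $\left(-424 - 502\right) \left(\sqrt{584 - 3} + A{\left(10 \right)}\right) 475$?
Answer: $-4398500 - 439850 \sqrt{581} \approx -1.5001 \cdot 10^{7}$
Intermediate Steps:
$\left(-424 - 502\right) \left(\sqrt{584 - 3} + A{\left(10 \right)}\right) 475 = \left(-424 - 502\right) \left(\sqrt{584 - 3} + 10\right) 475 = - 926 \left(\sqrt{581} + 10\right) 475 = - 926 \left(10 + \sqrt{581}\right) 475 = \left(-9260 - 926 \sqrt{581}\right) 475 = -4398500 - 439850 \sqrt{581}$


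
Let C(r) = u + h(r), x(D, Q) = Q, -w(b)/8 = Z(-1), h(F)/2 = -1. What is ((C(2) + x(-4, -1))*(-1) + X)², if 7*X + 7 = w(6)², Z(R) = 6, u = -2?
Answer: 5438224/49 ≈ 1.1098e+5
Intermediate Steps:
h(F) = -2 (h(F) = 2*(-1) = -2)
w(b) = -48 (w(b) = -8*6 = -48)
X = 2297/7 (X = -1 + (⅐)*(-48)² = -1 + (⅐)*2304 = -1 + 2304/7 = 2297/7 ≈ 328.14)
C(r) = -4 (C(r) = -2 - 2 = -4)
((C(2) + x(-4, -1))*(-1) + X)² = ((-4 - 1)*(-1) + 2297/7)² = (-5*(-1) + 2297/7)² = (5 + 2297/7)² = (2332/7)² = 5438224/49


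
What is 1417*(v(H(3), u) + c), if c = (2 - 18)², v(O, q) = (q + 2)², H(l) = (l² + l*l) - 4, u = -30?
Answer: 1473680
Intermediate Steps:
H(l) = -4 + 2*l² (H(l) = (l² + l²) - 4 = 2*l² - 4 = -4 + 2*l²)
v(O, q) = (2 + q)²
c = 256 (c = (-16)² = 256)
1417*(v(H(3), u) + c) = 1417*((2 - 30)² + 256) = 1417*((-28)² + 256) = 1417*(784 + 256) = 1417*1040 = 1473680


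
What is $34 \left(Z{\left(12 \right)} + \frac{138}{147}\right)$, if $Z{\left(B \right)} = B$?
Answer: $\frac{21556}{49} \approx 439.92$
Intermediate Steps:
$34 \left(Z{\left(12 \right)} + \frac{138}{147}\right) = 34 \left(12 + \frac{138}{147}\right) = 34 \left(12 + 138 \cdot \frac{1}{147}\right) = 34 \left(12 + \frac{46}{49}\right) = 34 \cdot \frac{634}{49} = \frac{21556}{49}$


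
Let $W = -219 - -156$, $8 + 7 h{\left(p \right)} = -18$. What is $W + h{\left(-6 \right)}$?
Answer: $- \frac{467}{7} \approx -66.714$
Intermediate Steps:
$h{\left(p \right)} = - \frac{26}{7}$ ($h{\left(p \right)} = - \frac{8}{7} + \frac{1}{7} \left(-18\right) = - \frac{8}{7} - \frac{18}{7} = - \frac{26}{7}$)
$W = -63$ ($W = -219 + 156 = -63$)
$W + h{\left(-6 \right)} = -63 - \frac{26}{7} = - \frac{467}{7}$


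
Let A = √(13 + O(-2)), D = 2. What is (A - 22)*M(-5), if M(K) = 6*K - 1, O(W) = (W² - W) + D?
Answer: 682 - 31*√21 ≈ 539.94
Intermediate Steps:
O(W) = 2 + W² - W (O(W) = (W² - W) + 2 = 2 + W² - W)
M(K) = -1 + 6*K
A = √21 (A = √(13 + (2 + (-2)² - 1*(-2))) = √(13 + (2 + 4 + 2)) = √(13 + 8) = √21 ≈ 4.5826)
(A - 22)*M(-5) = (√21 - 22)*(-1 + 6*(-5)) = (-22 + √21)*(-1 - 30) = (-22 + √21)*(-31) = 682 - 31*√21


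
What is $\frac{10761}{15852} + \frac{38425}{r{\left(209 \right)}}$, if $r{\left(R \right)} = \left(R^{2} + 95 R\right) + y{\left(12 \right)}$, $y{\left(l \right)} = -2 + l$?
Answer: $\frac{215488601}{167888532} \approx 1.2835$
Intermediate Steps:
$r{\left(R \right)} = 10 + R^{2} + 95 R$ ($r{\left(R \right)} = \left(R^{2} + 95 R\right) + \left(-2 + 12\right) = \left(R^{2} + 95 R\right) + 10 = 10 + R^{2} + 95 R$)
$\frac{10761}{15852} + \frac{38425}{r{\left(209 \right)}} = \frac{10761}{15852} + \frac{38425}{10 + 209^{2} + 95 \cdot 209} = 10761 \cdot \frac{1}{15852} + \frac{38425}{10 + 43681 + 19855} = \frac{3587}{5284} + \frac{38425}{63546} = \frac{215488601}{167888532}$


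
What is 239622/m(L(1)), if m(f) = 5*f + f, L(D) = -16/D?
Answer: -39937/16 ≈ -2496.1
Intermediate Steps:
m(f) = 6*f
239622/m(L(1)) = 239622/((6*(-16/1))) = 239622/((6*(-16*1))) = 239622/((6*(-16))) = 239622/(-96) = 239622*(-1/96) = -39937/16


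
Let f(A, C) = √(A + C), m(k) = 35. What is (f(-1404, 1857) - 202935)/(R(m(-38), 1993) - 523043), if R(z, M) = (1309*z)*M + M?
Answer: -40587/18157649 + √453/90788245 ≈ -0.0022350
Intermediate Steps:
R(z, M) = M + 1309*M*z (R(z, M) = 1309*M*z + M = M + 1309*M*z)
(f(-1404, 1857) - 202935)/(R(m(-38), 1993) - 523043) = (√(-1404 + 1857) - 202935)/(1993*(1 + 1309*35) - 523043) = (√453 - 202935)/(1993*(1 + 45815) - 523043) = (-202935 + √453)/(1993*45816 - 523043) = (-202935 + √453)/(91311288 - 523043) = (-202935 + √453)/90788245 = (-202935 + √453)*(1/90788245) = -40587/18157649 + √453/90788245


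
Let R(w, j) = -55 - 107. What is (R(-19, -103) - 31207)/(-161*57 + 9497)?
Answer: -31369/320 ≈ -98.028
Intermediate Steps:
R(w, j) = -162
(R(-19, -103) - 31207)/(-161*57 + 9497) = (-162 - 31207)/(-161*57 + 9497) = -31369/(-9177 + 9497) = -31369/320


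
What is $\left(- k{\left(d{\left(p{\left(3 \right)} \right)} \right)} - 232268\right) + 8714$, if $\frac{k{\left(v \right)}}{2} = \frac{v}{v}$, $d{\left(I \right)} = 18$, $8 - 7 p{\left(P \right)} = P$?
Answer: $-223556$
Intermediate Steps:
$p{\left(P \right)} = \frac{8}{7} - \frac{P}{7}$
$k{\left(v \right)} = 2$ ($k{\left(v \right)} = 2 \frac{v}{v} = 2 \cdot 1 = 2$)
$\left(- k{\left(d{\left(p{\left(3 \right)} \right)} \right)} - 232268\right) + 8714 = \left(\left(-1\right) 2 - 232268\right) + 8714 = \left(-2 - 232268\right) + 8714 = -232270 + 8714 = -223556$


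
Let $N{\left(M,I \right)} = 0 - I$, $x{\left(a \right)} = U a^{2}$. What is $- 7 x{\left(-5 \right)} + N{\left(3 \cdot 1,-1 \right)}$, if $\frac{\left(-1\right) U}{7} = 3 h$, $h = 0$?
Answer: $1$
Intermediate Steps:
$U = 0$ ($U = - 7 \cdot 3 \cdot 0 = \left(-7\right) 0 = 0$)
$x{\left(a \right)} = 0$ ($x{\left(a \right)} = 0 a^{2} = 0$)
$N{\left(M,I \right)} = - I$
$- 7 x{\left(-5 \right)} + N{\left(3 \cdot 1,-1 \right)} = \left(-7\right) 0 - -1 = 0 + 1 = 1$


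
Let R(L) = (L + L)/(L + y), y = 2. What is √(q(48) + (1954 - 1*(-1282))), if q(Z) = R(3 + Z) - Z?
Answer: √8960498/53 ≈ 56.479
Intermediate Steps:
R(L) = 2*L/(2 + L) (R(L) = (L + L)/(L + 2) = (2*L)/(2 + L) = 2*L/(2 + L))
q(Z) = -Z + 2*(3 + Z)/(5 + Z) (q(Z) = 2*(3 + Z)/(2 + (3 + Z)) - Z = 2*(3 + Z)/(5 + Z) - Z = -Z + 2*(3 + Z)/(5 + Z))
√(q(48) + (1954 - 1*(-1282))) = √((6 - 1*48² - 3*48)/(5 + 48) + (1954 - 1*(-1282))) = √((6 - 1*2304 - 144)/53 + (1954 + 1282)) = √((6 - 2304 - 144)/53 + 3236) = √((1/53)*(-2442) + 3236) = √(-2442/53 + 3236) = √(169066/53) = √8960498/53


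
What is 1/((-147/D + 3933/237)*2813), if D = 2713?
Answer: 214327/9972450690 ≈ 2.1492e-5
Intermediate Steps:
1/((-147/D + 3933/237)*2813) = 1/((-147/2713 + 3933/237)*2813) = (1/2813)/(-147*1/2713 + 3933*(1/237)) = (1/2813)/(-147/2713 + 1311/79) = (1/2813)/(3545130/214327) = (214327/3545130)*(1/2813) = 214327/9972450690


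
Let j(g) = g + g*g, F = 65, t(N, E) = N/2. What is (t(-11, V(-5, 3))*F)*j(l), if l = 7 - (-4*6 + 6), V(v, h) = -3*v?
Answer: -232375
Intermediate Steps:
t(N, E) = N/2 (t(N, E) = N*(½) = N/2)
l = 25 (l = 7 - (-24 + 6) = 7 - 1*(-18) = 7 + 18 = 25)
j(g) = g + g²
(t(-11, V(-5, 3))*F)*j(l) = (((½)*(-11))*65)*(25*(1 + 25)) = (-11/2*65)*(25*26) = -715/2*650 = -232375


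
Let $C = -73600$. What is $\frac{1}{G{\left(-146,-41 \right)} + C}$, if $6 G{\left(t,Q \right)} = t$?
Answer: $- \frac{3}{220873} \approx -1.3582 \cdot 10^{-5}$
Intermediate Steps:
$G{\left(t,Q \right)} = \frac{t}{6}$
$\frac{1}{G{\left(-146,-41 \right)} + C} = \frac{1}{\frac{1}{6} \left(-146\right) - 73600} = \frac{1}{- \frac{73}{3} - 73600} = \frac{1}{- \frac{220873}{3}} = - \frac{3}{220873}$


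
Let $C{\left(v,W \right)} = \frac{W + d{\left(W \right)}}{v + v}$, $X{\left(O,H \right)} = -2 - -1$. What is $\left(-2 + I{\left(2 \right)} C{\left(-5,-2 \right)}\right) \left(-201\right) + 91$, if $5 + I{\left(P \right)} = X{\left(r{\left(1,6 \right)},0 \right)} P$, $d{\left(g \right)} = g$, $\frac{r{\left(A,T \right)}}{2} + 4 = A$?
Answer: $\frac{5279}{5} \approx 1055.8$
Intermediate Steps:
$r{\left(A,T \right)} = -8 + 2 A$
$X{\left(O,H \right)} = -1$ ($X{\left(O,H \right)} = -2 + 1 = -1$)
$C{\left(v,W \right)} = \frac{W}{v}$ ($C{\left(v,W \right)} = \frac{W + W}{v + v} = \frac{2 W}{2 v} = 2 W \frac{1}{2 v} = \frac{W}{v}$)
$I{\left(P \right)} = -5 - P$
$\left(-2 + I{\left(2 \right)} C{\left(-5,-2 \right)}\right) \left(-201\right) + 91 = \left(-2 + \left(-5 - 2\right) \left(- \frac{2}{-5}\right)\right) \left(-201\right) + 91 = \left(-2 + \left(-5 - 2\right) \left(\left(-2\right) \left(- \frac{1}{5}\right)\right)\right) \left(-201\right) + 91 = \left(-2 - \frac{14}{5}\right) \left(-201\right) + 91 = \left(- \frac{24}{5}\right) \left(-201\right) + 91 = \frac{4824}{5} + 91 = \frac{5279}{5}$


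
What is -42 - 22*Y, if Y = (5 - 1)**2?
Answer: -394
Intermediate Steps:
Y = 16 (Y = 4**2 = 16)
-42 - 22*Y = -42 - 22*16 = -42 - 352 = -394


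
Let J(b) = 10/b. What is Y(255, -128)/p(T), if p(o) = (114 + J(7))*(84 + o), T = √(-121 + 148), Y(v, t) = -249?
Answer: -4067/157762 + 581*√3/631048 ≈ -0.024185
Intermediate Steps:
T = 3*√3 (T = √27 = 3*√3 ≈ 5.1962)
p(o) = 9696 + 808*o/7 (p(o) = (114 + 10/7)*(84 + o) = 808*(84 + o)/7 = 9696 + 808*o/7)
Y(255, -128)/p(T) = -249/(9696 + 808*(3*√3)/7) = -249/(9696 + 2424*√3/7)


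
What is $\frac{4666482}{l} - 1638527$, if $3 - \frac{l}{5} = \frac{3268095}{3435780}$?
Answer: $- \frac{2775797295641}{2346415} \approx -1.183 \cdot 10^{6}$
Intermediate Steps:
$l = \frac{2346415}{229052}$ ($l = 15 - 5 \cdot \frac{3268095}{3435780} = 15 - 5 \cdot 3268095 \cdot \frac{1}{3435780} = 15 - \frac{1089365}{229052} = \frac{2346415}{229052} \approx 10.244$)
$\frac{4666482}{l} - 1638527 = \frac{4666482}{\frac{2346415}{229052}} - 1638527 = 4666482 \cdot \frac{229052}{2346415} - 1638527 = \frac{1068867035064}{2346415} - 1638527 = - \frac{2775797295641}{2346415}$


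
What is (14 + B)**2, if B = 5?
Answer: 361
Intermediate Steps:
(14 + B)**2 = (14 + 5)**2 = 19**2 = 361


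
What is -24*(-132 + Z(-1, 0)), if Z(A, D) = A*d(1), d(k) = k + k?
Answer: 3216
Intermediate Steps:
d(k) = 2*k
Z(A, D) = 2*A (Z(A, D) = A*(2*1) = A*2 = 2*A)
-24*(-132 + Z(-1, 0)) = -24*(-132 + 2*(-1)) = -24*(-132 - 2) = -24*(-134) = 3216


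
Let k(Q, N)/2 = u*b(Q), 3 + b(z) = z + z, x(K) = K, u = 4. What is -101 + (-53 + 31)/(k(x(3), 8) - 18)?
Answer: -314/3 ≈ -104.67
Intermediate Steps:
b(z) = -3 + 2*z (b(z) = -3 + (z + z) = -3 + 2*z)
k(Q, N) = -24 + 16*Q (k(Q, N) = 2*(4*(-3 + 2*Q)) = 2*(-12 + 8*Q) = -24 + 16*Q)
-101 + (-53 + 31)/(k(x(3), 8) - 18) = -101 + (-53 + 31)/((-24 + 16*3) - 18) = -101 - 22/((-24 + 48) - 18) = -101 - 22/(24 - 18) = -101 - 22/6 = -101 + (⅙)*(-22) = -101 - 11/3 = -314/3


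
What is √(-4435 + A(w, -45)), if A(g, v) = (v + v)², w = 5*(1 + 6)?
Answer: √3665 ≈ 60.539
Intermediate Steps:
w = 35 (w = 5*7 = 35)
A(g, v) = 4*v² (A(g, v) = (2*v)² = 4*v²)
√(-4435 + A(w, -45)) = √(-4435 + 4*(-45)²) = √(-4435 + 4*2025) = √(-4435 + 8100) = √3665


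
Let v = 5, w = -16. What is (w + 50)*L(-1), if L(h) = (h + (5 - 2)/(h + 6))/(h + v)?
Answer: -17/5 ≈ -3.4000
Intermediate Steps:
L(h) = (h + 3/(6 + h))/(5 + h) (L(h) = (h + (5 - 2)/(h + 6))/(h + 5) = (h + 3/(6 + h))/(5 + h))
(w + 50)*L(-1) = (-16 + 50)*((3 + (-1)² + 6*(-1))/(30 + (-1)² + 11*(-1))) = 34*((3 + 1 - 6)/(30 + 1 - 11)) = 34*(-2/20) = 34*((1/20)*(-2)) = 34*(-⅒) = -17/5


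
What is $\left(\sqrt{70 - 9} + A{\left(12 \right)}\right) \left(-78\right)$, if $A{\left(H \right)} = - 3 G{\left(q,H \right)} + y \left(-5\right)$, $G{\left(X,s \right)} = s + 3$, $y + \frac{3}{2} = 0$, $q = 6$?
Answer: $2925 - 78 \sqrt{61} \approx 2315.8$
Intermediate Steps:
$y = - \frac{3}{2}$ ($y = - \frac{3}{2} + 0 = - \frac{3}{2} \approx -1.5$)
$G{\left(X,s \right)} = 3 + s$
$A{\left(H \right)} = - \frac{3}{2} - 3 H$ ($A{\left(H \right)} = - 3 \left(3 + H\right) - - \frac{15}{2} = \left(-9 - 3 H\right) + \frac{15}{2} = - \frac{3}{2} - 3 H$)
$\left(\sqrt{70 - 9} + A{\left(12 \right)}\right) \left(-78\right) = \left(\sqrt{70 - 9} - \frac{75}{2}\right) \left(-78\right) = \left(\sqrt{61} - \frac{75}{2}\right) \left(-78\right) = \left(- \frac{75}{2} + \sqrt{61}\right) \left(-78\right) = 2925 - 78 \sqrt{61}$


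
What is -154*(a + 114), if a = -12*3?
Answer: -12012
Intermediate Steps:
a = -36
-154*(a + 114) = -154*(-36 + 114) = -154*78 = -12012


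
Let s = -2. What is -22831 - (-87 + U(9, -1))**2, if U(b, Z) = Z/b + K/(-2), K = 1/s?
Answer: -39367105/1296 ≈ -30376.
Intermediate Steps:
K = -1/2 (K = 1/(-2) = -1/2 ≈ -0.50000)
U(b, Z) = 1/4 + Z/b (U(b, Z) = Z/b - 1/2/(-2) = Z/b - 1/2*(-1/2) = Z/b + 1/4 = 1/4 + Z/b)
-22831 - (-87 + U(9, -1))**2 = -22831 - (-87 + (-1 + (1/4)*9)/9)**2 = -22831 - (-87 + (-1 + 9/4)/9)**2 = -22831 - (-87 + (1/9)*(5/4))**2 = -22831 - (-87 + 5/36)**2 = -22831 - (-3127/36)**2 = -22831 - 1*9778129/1296 = -22831 - 9778129/1296 = -39367105/1296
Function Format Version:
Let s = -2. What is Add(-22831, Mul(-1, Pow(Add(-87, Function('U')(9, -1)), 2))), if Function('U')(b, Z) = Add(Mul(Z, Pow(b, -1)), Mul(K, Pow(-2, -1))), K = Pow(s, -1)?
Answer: Rational(-39367105, 1296) ≈ -30376.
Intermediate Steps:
K = Rational(-1, 2) (K = Pow(-2, -1) = Rational(-1, 2) ≈ -0.50000)
Function('U')(b, Z) = Add(Rational(1, 4), Mul(Z, Pow(b, -1))) (Function('U')(b, Z) = Add(Mul(Z, Pow(b, -1)), Mul(Rational(-1, 2), Pow(-2, -1))) = Add(Mul(Z, Pow(b, -1)), Mul(Rational(-1, 2), Rational(-1, 2))) = Add(Mul(Z, Pow(b, -1)), Rational(1, 4)) = Add(Rational(1, 4), Mul(Z, Pow(b, -1))))
Add(-22831, Mul(-1, Pow(Add(-87, Function('U')(9, -1)), 2))) = Add(-22831, Mul(-1, Pow(Add(-87, Mul(Pow(9, -1), Add(-1, Mul(Rational(1, 4), 9)))), 2))) = Add(-22831, Mul(-1, Pow(Add(-87, Mul(Rational(1, 9), Add(-1, Rational(9, 4)))), 2))) = Add(-22831, Mul(-1, Pow(Add(-87, Mul(Rational(1, 9), Rational(5, 4))), 2))) = Add(-22831, Mul(-1, Pow(Add(-87, Rational(5, 36)), 2))) = Add(-22831, Mul(-1, Pow(Rational(-3127, 36), 2))) = Add(-22831, Mul(-1, Rational(9778129, 1296))) = Add(-22831, Rational(-9778129, 1296)) = Rational(-39367105, 1296)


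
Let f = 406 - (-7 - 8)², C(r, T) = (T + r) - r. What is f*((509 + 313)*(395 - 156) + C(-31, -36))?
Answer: 35552382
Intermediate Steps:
C(r, T) = T
f = 181 (f = 406 - 1*(-15)² = 406 - 1*225 = 406 - 225 = 181)
f*((509 + 313)*(395 - 156) + C(-31, -36)) = 181*((509 + 313)*(395 - 156) - 36) = 181*(822*239 - 36) = 181*(196458 - 36) = 181*196422 = 35552382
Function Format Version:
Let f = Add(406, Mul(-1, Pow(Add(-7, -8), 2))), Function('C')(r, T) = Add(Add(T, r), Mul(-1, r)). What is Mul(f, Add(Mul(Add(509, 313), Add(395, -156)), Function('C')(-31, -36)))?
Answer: 35552382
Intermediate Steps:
Function('C')(r, T) = T
f = 181 (f = Add(406, Mul(-1, Pow(-15, 2))) = Add(406, Mul(-1, 225)) = Add(406, -225) = 181)
Mul(f, Add(Mul(Add(509, 313), Add(395, -156)), Function('C')(-31, -36))) = Mul(181, Add(Mul(Add(509, 313), Add(395, -156)), -36)) = Mul(181, Add(Mul(822, 239), -36)) = Mul(181, Add(196458, -36)) = Mul(181, 196422) = 35552382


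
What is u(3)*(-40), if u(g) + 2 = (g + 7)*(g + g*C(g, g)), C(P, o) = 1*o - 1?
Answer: -3520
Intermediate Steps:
C(P, o) = -1 + o (C(P, o) = o - 1 = -1 + o)
u(g) = -2 + (7 + g)*(g + g*(-1 + g)) (u(g) = -2 + (g + 7)*(g + g*(-1 + g)) = -2 + (7 + g)*(g + g*(-1 + g)))
u(3)*(-40) = (-2 + 3³ + 7*3²)*(-40) = (-2 + 27 + 7*9)*(-40) = (-2 + 27 + 63)*(-40) = 88*(-40) = -3520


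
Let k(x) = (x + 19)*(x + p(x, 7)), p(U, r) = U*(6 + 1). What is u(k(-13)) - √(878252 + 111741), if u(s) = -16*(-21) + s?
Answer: -288 - √989993 ≈ -1283.0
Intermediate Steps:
p(U, r) = 7*U (p(U, r) = U*7 = 7*U)
k(x) = 8*x*(19 + x) (k(x) = (x + 19)*(x + 7*x) = (19 + x)*(8*x) = 8*x*(19 + x))
u(s) = 336 + s
u(k(-13)) - √(878252 + 111741) = (336 + 8*(-13)*(19 - 13)) - √(878252 + 111741) = (336 + 8*(-13)*6) - √989993 = (336 - 624) - √989993 = -288 - √989993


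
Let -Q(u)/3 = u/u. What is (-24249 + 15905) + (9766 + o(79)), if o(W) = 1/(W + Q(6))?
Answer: 108073/76 ≈ 1422.0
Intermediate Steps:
Q(u) = -3 (Q(u) = -3*u/u = -3*1 = -3)
o(W) = 1/(-3 + W) (o(W) = 1/(W - 3) = 1/(-3 + W))
(-24249 + 15905) + (9766 + o(79)) = (-24249 + 15905) + (9766 + 1/(-3 + 79)) = -8344 + (9766 + 1/76) = -8344 + 742217/76 = 108073/76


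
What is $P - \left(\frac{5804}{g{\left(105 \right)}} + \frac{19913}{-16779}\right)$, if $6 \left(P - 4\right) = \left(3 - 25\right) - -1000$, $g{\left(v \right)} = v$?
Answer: $\frac{9472634}{83895} \approx 112.91$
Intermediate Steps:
$P = 167$ ($P = 4 + \frac{\left(3 - 25\right) - -1000}{6} = 4 + \frac{\left(3 - 25\right) + 1000}{6} = 4 + \frac{-22 + 1000}{6} = 4 + \frac{1}{6} \cdot 978 = 4 + 163 = 167$)
$P - \left(\frac{5804}{g{\left(105 \right)}} + \frac{19913}{-16779}\right) = 167 - \left(\frac{5804}{105} + \frac{19913}{-16779}\right) = 167 - \left(5804 \cdot \frac{1}{105} + 19913 \left(- \frac{1}{16779}\right)\right) = 167 - \left(\frac{5804}{105} - \frac{19913}{16779}\right) = 167 - \frac{4537831}{83895} = \frac{9472634}{83895}$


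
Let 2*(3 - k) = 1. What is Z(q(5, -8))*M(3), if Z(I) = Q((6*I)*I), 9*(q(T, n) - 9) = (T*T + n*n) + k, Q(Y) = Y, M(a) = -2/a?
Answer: -13225/9 ≈ -1469.4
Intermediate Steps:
k = 5/2 (k = 3 - 1/2*1 = 3 - 1/2 = 5/2 ≈ 2.5000)
q(T, n) = 167/18 + T**2/9 + n**2/9 (q(T, n) = 9 + ((T*T + n*n) + 5/2)/9 = 9 + ((T**2 + n**2) + 5/2)/9 = 9 + (5/2 + T**2 + n**2)/9 = 9 + (5/18 + T**2/9 + n**2/9) = 167/18 + T**2/9 + n**2/9)
Z(I) = 6*I**2 (Z(I) = (6*I)*I = 6*I**2)
Z(q(5, -8))*M(3) = (6*(167/18 + (1/9)*5**2 + (1/9)*(-8)**2)**2)*(-2/3) = (6*(167/18 + (1/9)*25 + (1/9)*64)**2)*(-2*1/3) = (6*(167/18 + 25/9 + 64/9)**2)*(-2/3) = (6*(115/6)**2)*(-2/3) = (6*(13225/36))*(-2/3) = (13225/6)*(-2/3) = -13225/9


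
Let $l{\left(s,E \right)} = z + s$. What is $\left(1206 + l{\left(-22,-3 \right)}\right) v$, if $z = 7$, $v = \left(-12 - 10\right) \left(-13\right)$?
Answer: $340626$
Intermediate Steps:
$v = 286$ ($v = \left(-22\right) \left(-13\right) = 286$)
$l{\left(s,E \right)} = 7 + s$
$\left(1206 + l{\left(-22,-3 \right)}\right) v = \left(1206 + \left(7 - 22\right)\right) 286 = \left(1206 - 15\right) 286 = 1191 \cdot 286 = 340626$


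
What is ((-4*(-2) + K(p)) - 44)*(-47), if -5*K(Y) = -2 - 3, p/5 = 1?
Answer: 1645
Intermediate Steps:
p = 5 (p = 5*1 = 5)
K(Y) = 1 (K(Y) = -(-2 - 3)/5 = -1/5*(-5) = 1)
((-4*(-2) + K(p)) - 44)*(-47) = ((-4*(-2) + 1) - 44)*(-47) = ((8 + 1) - 44)*(-47) = (9 - 44)*(-47) = -35*(-47) = 1645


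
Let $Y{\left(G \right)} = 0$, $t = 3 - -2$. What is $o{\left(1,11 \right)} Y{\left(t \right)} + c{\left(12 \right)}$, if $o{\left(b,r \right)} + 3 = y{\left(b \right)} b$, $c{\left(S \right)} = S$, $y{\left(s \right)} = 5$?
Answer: $12$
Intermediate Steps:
$t = 5$ ($t = 3 + 2 = 5$)
$o{\left(b,r \right)} = -3 + 5 b$
$o{\left(1,11 \right)} Y{\left(t \right)} + c{\left(12 \right)} = \left(-3 + 5 \cdot 1\right) 0 + 12 = \left(-3 + 5\right) 0 + 12 = 2 \cdot 0 + 12 = 0 + 12 = 12$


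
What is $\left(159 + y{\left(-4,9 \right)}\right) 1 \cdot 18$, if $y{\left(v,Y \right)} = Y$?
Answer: $3024$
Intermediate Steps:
$\left(159 + y{\left(-4,9 \right)}\right) 1 \cdot 18 = \left(159 + 9\right) 1 \cdot 18 = 168 \cdot 18 = 3024$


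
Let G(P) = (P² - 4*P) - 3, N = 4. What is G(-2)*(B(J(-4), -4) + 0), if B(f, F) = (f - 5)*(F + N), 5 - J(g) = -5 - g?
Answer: 0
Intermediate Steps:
J(g) = 10 + g (J(g) = 5 - (-5 - g) = 5 + (5 + g) = 10 + g)
G(P) = -3 + P² - 4*P
B(f, F) = (-5 + f)*(4 + F) (B(f, F) = (f - 5)*(F + 4) = (-5 + f)*(4 + F))
G(-2)*(B(J(-4), -4) + 0) = (-3 + (-2)² - 4*(-2))*((-20 - 5*(-4) + 4*(10 - 4) - 4*(10 - 4)) + 0) = (-3 + 4 + 8)*((-20 + 20 + 4*6 - 4*6) + 0) = 9*((-20 + 20 + 24 - 24) + 0) = 9*(0 + 0) = 9*0 = 0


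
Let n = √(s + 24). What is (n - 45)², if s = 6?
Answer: (45 - √30)² ≈ 1562.0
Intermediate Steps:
n = √30 (n = √(6 + 24) = √30 ≈ 5.4772)
(n - 45)² = (√30 - 45)² = (-45 + √30)²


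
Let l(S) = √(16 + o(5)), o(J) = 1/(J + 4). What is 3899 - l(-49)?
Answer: 3899 - √145/3 ≈ 3895.0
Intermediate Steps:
o(J) = 1/(4 + J)
l(S) = √145/3 (l(S) = √(16 + 1/(4 + 5)) = √(16 + 1/9) = √(16 + ⅑) = √(145/9) = √145/3)
3899 - l(-49) = 3899 - √145/3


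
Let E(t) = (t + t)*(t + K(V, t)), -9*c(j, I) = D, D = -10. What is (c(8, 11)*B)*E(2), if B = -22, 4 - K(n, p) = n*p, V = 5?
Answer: 3520/9 ≈ 391.11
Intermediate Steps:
c(j, I) = 10/9 (c(j, I) = -⅑*(-10) = 10/9)
K(n, p) = 4 - n*p
E(t) = 2*t*(4 - 4*t) (E(t) = (t + t)*(t + (4 - 1*5*t)) = (2*t)*(t + (4 - 5*t)) = (2*t)*(4 - 4*t) = 2*t*(4 - 4*t))
(c(8, 11)*B)*E(2) = ((10/9)*(-22))*(8*2*(1 - 1*2)) = -1760*2*(1 - 2)/9 = -1760*2*(-1)/9 = -220/9*(-16) = 3520/9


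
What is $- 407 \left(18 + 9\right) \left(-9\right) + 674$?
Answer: $99575$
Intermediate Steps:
$- 407 \left(18 + 9\right) \left(-9\right) + 674 = - 407 \cdot 27 \left(-9\right) + 674 = \left(-407\right) \left(-243\right) + 674 = 98901 + 674 = 99575$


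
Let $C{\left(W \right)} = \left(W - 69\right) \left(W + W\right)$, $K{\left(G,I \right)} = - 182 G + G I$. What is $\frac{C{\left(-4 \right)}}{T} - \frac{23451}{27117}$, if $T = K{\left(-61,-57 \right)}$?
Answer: $- \frac{108685267}{131779581} \approx -0.82475$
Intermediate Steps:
$T = 14579$ ($T = - 61 \left(-182 - 57\right) = \left(-61\right) \left(-239\right) = 14579$)
$C{\left(W \right)} = 2 W \left(-69 + W\right)$ ($C{\left(W \right)} = \left(-69 + W\right) 2 W = 2 W \left(-69 + W\right)$)
$\frac{C{\left(-4 \right)}}{T} - \frac{23451}{27117} = \frac{2 \left(-4\right) \left(-69 - 4\right)}{14579} - \frac{23451}{27117} = 2 \left(-4\right) \left(-73\right) \frac{1}{14579} - \frac{7817}{9039} = 584 \cdot \frac{1}{14579} - \frac{7817}{9039} = \frac{584}{14579} - \frac{7817}{9039} = - \frac{108685267}{131779581}$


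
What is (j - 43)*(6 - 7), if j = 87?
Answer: -44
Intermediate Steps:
(j - 43)*(6 - 7) = (87 - 43)*(6 - 7) = 44*(-1) = -44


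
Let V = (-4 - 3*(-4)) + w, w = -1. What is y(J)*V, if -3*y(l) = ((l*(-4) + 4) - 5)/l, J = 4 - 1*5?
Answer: 7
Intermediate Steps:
J = -1 (J = 4 - 5 = -1)
V = 7 (V = (-4 - 3*(-4)) - 1 = (-4 + 12) - 1 = 8 - 1 = 7)
y(l) = -(-1 - 4*l)/(3*l) (y(l) = -((l*(-4) + 4) - 5)/(3*l) = -((-4*l + 4) - 5)/(3*l) = -((4 - 4*l) - 5)/(3*l) = -(-1 - 4*l)/(3*l))
y(J)*V = ((1/3)*(1 + 4*(-1))/(-1))*7 = ((1/3)*(-1)*(1 - 4))*7 = ((1/3)*(-1)*(-3))*7 = 1*7 = 7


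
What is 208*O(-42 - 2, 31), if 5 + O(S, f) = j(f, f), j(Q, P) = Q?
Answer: 5408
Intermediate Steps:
O(S, f) = -5 + f
208*O(-42 - 2, 31) = 208*(-5 + 31) = 208*26 = 5408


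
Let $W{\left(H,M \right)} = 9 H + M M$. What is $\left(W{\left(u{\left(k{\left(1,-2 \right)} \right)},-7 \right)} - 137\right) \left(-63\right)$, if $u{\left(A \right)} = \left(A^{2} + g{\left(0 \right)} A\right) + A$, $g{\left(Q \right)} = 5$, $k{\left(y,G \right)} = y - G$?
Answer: $-9765$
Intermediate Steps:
$u{\left(A \right)} = A^{2} + 6 A$ ($u{\left(A \right)} = \left(A^{2} + 5 A\right) + A = A^{2} + 6 A$)
$W{\left(H,M \right)} = M^{2} + 9 H$ ($W{\left(H,M \right)} = 9 H + M^{2} = M^{2} + 9 H$)
$\left(W{\left(u{\left(k{\left(1,-2 \right)} \right)},-7 \right)} - 137\right) \left(-63\right) = \left(\left(\left(-7\right)^{2} + 9 \left(1 - -2\right) \left(6 + \left(1 - -2\right)\right)\right) - 137\right) \left(-63\right) = \left(\left(49 + 9 \left(1 + 2\right) \left(6 + \left(1 + 2\right)\right)\right) - 137\right) \left(-63\right) = \left(\left(49 + 9 \cdot 3 \left(6 + 3\right)\right) - 137\right) \left(-63\right) = \left(\left(49 + 9 \cdot 3 \cdot 9\right) - 137\right) \left(-63\right) = \left(\left(49 + 9 \cdot 27\right) - 137\right) \left(-63\right) = \left(\left(49 + 243\right) - 137\right) \left(-63\right) = \left(292 - 137\right) \left(-63\right) = 155 \left(-63\right) = -9765$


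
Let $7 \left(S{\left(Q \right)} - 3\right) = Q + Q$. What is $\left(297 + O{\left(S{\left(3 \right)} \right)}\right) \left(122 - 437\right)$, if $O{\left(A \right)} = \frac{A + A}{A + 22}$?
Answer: $- \frac{16950465}{181} \approx -93649.0$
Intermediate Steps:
$S{\left(Q \right)} = 3 + \frac{2 Q}{7}$ ($S{\left(Q \right)} = 3 + \frac{Q + Q}{7} = 3 + \frac{2 Q}{7}$)
$O{\left(A \right)} = \frac{2 A}{22 + A}$
$\left(297 + O{\left(S{\left(3 \right)} \right)}\right) \left(122 - 437\right) = \left(297 + \frac{2 \left(3 + \frac{2}{7} \cdot 3\right)}{22 + \left(3 + \frac{2}{7} \cdot 3\right)}\right) \left(122 - 437\right) = \left(297 + \frac{2 \left(3 + \frac{6}{7}\right)}{22 + \left(3 + \frac{6}{7}\right)}\right) \left(-315\right) = \left(297 + 2 \cdot \frac{27}{7} \frac{1}{22 + \frac{27}{7}}\right) \left(-315\right) = \left(297 + 2 \cdot \frac{27}{7} \frac{1}{\frac{181}{7}}\right) \left(-315\right) = \left(297 + 2 \cdot \frac{27}{7} \cdot \frac{7}{181}\right) \left(-315\right) = \left(297 + \frac{54}{181}\right) \left(-315\right) = \frac{53811}{181} \left(-315\right) = - \frac{16950465}{181}$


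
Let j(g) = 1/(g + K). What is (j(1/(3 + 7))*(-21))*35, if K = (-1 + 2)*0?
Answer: -7350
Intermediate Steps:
K = 0 (K = 1*0 = 0)
j(g) = 1/g (j(g) = 1/(g + 0) = 1/g)
(j(1/(3 + 7))*(-21))*35 = (-21/1/(3 + 7))*35 = (-21/1/10)*35 = (-21/(⅒))*35 = (10*(-21))*35 = -210*35 = -7350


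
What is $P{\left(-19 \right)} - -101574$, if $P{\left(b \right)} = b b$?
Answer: $101935$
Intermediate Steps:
$P{\left(b \right)} = b^{2}$
$P{\left(-19 \right)} - -101574 = \left(-19\right)^{2} - -101574 = 361 + 101574 = 101935$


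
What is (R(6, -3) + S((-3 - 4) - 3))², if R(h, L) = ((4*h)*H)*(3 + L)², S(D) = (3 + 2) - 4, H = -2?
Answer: 1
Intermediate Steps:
S(D) = 1 (S(D) = 5 - 4 = 1)
R(h, L) = -8*h*(3 + L)² (R(h, L) = ((4*h)*(-2))*(3 + L)² = (-8*h)*(3 + L)² = -8*h*(3 + L)²)
(R(6, -3) + S((-3 - 4) - 3))² = (-8*6*(3 - 3)² + 1)² = (-8*6*0² + 1)² = (-8*6*0 + 1)² = (0 + 1)² = 1² = 1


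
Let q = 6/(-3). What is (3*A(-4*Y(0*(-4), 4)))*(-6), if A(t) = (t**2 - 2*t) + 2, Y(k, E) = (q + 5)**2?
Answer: -24660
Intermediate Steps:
q = -2 (q = 6*(-1/3) = -2)
Y(k, E) = 9 (Y(k, E) = (-2 + 5)**2 = 3**2 = 9)
A(t) = 2 + t**2 - 2*t
(3*A(-4*Y(0*(-4), 4)))*(-6) = (3*(2 + (-4*9)**2 - (-8)*9))*(-6) = (3*(2 + (-36)**2 - 2*(-36)))*(-6) = (3*(2 + 1296 + 72))*(-6) = (3*1370)*(-6) = 4110*(-6) = -24660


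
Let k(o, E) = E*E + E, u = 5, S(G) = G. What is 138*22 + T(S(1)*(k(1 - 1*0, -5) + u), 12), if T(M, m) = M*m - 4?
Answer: 3332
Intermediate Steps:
k(o, E) = E + E**2 (k(o, E) = E**2 + E = E + E**2)
T(M, m) = -4 + M*m
138*22 + T(S(1)*(k(1 - 1*0, -5) + u), 12) = 138*22 + (-4 + (1*(-5*(1 - 5) + 5))*12) = 3036 + (-4 + (1*(-5*(-4) + 5))*12) = 3036 + (-4 + (1*(20 + 5))*12) = 3036 + (-4 + (1*25)*12) = 3036 + (-4 + 25*12) = 3036 + (-4 + 300) = 3036 + 296 = 3332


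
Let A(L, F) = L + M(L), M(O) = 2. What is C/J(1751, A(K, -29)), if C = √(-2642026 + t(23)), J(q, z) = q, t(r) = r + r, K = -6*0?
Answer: 2*I*√660495/1751 ≈ 0.92828*I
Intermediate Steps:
K = 0
t(r) = 2*r
A(L, F) = 2 + L (A(L, F) = L + 2 = 2 + L)
C = 2*I*√660495 (C = √(-2642026 + 2*23) = √(-2642026 + 46) = √(-2641980) = 2*I*√660495 ≈ 1625.4*I)
C/J(1751, A(K, -29)) = (2*I*√660495)/1751 = (2*I*√660495)*(1/1751) = 2*I*√660495/1751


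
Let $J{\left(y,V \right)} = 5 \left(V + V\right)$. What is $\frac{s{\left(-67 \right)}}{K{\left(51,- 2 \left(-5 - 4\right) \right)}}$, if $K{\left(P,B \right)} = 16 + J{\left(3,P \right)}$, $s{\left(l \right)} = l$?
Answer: $- \frac{67}{526} \approx -0.12738$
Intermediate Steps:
$J{\left(y,V \right)} = 10 V$ ($J{\left(y,V \right)} = 5 \cdot 2 V = 10 V$)
$K{\left(P,B \right)} = 16 + 10 P$
$\frac{s{\left(-67 \right)}}{K{\left(51,- 2 \left(-5 - 4\right) \right)}} = - \frac{67}{16 + 10 \cdot 51} = - \frac{67}{16 + 510} = - \frac{67}{526}$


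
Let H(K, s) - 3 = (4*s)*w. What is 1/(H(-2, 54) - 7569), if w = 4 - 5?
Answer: -1/7782 ≈ -0.00012850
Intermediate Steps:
w = -1
H(K, s) = 3 - 4*s (H(K, s) = 3 + (4*s)*(-1) = 3 - 4*s)
1/(H(-2, 54) - 7569) = 1/((3 - 4*54) - 7569) = 1/((3 - 216) - 7569) = 1/(-213 - 7569) = 1/(-7782) = -1/7782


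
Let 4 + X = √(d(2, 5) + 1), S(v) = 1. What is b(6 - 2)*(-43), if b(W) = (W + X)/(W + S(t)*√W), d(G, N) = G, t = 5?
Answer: -43*√3/6 ≈ -12.413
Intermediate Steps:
X = -4 + √3 (X = -4 + √(2 + 1) = -4 + √3 ≈ -2.2679)
b(W) = (-4 + W + √3)/(W + √W) (b(W) = (W + (-4 + √3))/(W + 1*√W) = (-4 + W + √3)/(W + √W))
b(6 - 2)*(-43) = ((-4 + (6 - 2) + √3)/((6 - 2) + √(6 - 2)))*(-43) = ((-4 + 4 + √3)/(4 + √4))*(-43) = (√3/(4 + 2))*(-43) = (√3/6)*(-43) = -43*√3/6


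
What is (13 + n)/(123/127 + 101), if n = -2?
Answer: 1397/12950 ≈ 0.10788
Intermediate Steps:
(13 + n)/(123/127 + 101) = (13 - 2)/(123/127 + 101) = 11/(123*(1/127) + 101) = 11/(123/127 + 101) = 11/(12950/127) = 11*(127/12950) = 1397/12950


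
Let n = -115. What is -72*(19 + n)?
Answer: 6912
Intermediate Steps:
-72*(19 + n) = -72*(19 - 115) = -72*(-96) = 6912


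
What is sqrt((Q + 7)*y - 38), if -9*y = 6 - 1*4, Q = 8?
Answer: 2*I*sqrt(93)/3 ≈ 6.4291*I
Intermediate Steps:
y = -2/9 (y = -(6 - 1*4)/9 = -(6 - 4)/9 = -1/9*2 = -2/9 ≈ -0.22222)
sqrt((Q + 7)*y - 38) = sqrt((8 + 7)*(-2/9) - 38) = sqrt(15*(-2/9) - 38) = sqrt(-10/3 - 38) = sqrt(-124/3) = 2*I*sqrt(93)/3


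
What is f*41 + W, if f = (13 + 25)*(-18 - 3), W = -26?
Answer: -32744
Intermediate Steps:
f = -798 (f = 38*(-21) = -798)
f*41 + W = -798*41 - 26 = -32718 - 26 = -32744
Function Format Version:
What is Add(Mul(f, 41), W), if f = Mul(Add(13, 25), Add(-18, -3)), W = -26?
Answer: -32744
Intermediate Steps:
f = -798 (f = Mul(38, -21) = -798)
Add(Mul(f, 41), W) = Add(Mul(-798, 41), -26) = Add(-32718, -26) = -32744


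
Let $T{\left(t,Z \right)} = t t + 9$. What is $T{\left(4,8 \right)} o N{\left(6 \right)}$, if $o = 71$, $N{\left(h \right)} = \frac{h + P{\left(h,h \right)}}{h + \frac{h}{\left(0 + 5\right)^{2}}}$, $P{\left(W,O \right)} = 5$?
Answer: $\frac{488125}{156} \approx 3129.0$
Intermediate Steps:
$T{\left(t,Z \right)} = 9 + t^{2}$ ($T{\left(t,Z \right)} = t^{2} + 9 = 9 + t^{2}$)
$N{\left(h \right)} = \frac{25 \left(5 + h\right)}{26 h}$ ($N{\left(h \right)} = \frac{h + 5}{h + \frac{h}{\left(0 + 5\right)^{2}}} = \frac{5 + h}{h + \frac{h}{5^{2}}} = \frac{5 + h}{h + \frac{h}{25}} = \frac{5 + h}{\frac{26}{25} h} = \left(5 + h\right) \frac{25}{26 h} = \frac{25 \left(5 + h\right)}{26 h}$)
$T{\left(4,8 \right)} o N{\left(6 \right)} = \left(9 + 4^{2}\right) 71 \frac{25 \left(5 + 6\right)}{26 \cdot 6} = \left(9 + 16\right) 71 \cdot \frac{25}{26} \cdot \frac{1}{6} \cdot 11 = 25 \cdot 71 \cdot \frac{275}{156} = 1775 \cdot \frac{275}{156} = \frac{488125}{156}$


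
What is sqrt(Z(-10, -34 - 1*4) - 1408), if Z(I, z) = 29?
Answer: I*sqrt(1379) ≈ 37.135*I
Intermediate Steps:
sqrt(Z(-10, -34 - 1*4) - 1408) = sqrt(29 - 1408) = sqrt(-1379) = I*sqrt(1379)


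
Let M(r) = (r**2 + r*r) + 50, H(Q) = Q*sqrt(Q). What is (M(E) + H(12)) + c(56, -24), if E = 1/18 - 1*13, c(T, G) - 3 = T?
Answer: 71947/162 + 24*sqrt(3) ≈ 485.69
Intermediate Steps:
H(Q) = Q**(3/2)
c(T, G) = 3 + T
E = -233/18 (E = 1/18 - 13 = -233/18 ≈ -12.944)
M(r) = 50 + 2*r**2 (M(r) = (r**2 + r**2) + 50 = 2*r**2 + 50 = 50 + 2*r**2)
(M(E) + H(12)) + c(56, -24) = ((50 + 2*(-233/18)**2) + 12**(3/2)) + (3 + 56) = ((50 + 2*(54289/324)) + 24*sqrt(3)) + 59 = ((50 + 54289/162) + 24*sqrt(3)) + 59 = (62389/162 + 24*sqrt(3)) + 59 = 71947/162 + 24*sqrt(3)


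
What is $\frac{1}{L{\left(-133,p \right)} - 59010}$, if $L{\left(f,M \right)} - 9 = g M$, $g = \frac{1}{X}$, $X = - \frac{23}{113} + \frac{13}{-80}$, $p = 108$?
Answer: $- \frac{1103}{65403543} \approx -1.6865 \cdot 10^{-5}$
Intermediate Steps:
$X = - \frac{3309}{9040}$ ($X = \left(-23\right) \frac{1}{113} + 13 \left(- \frac{1}{80}\right) = - \frac{23}{113} - \frac{13}{80} = - \frac{3309}{9040} \approx -0.36604$)
$g = - \frac{9040}{3309}$ ($g = \frac{1}{- \frac{3309}{9040}} = - \frac{9040}{3309} \approx -2.7319$)
$L{\left(f,M \right)} = 9 - \frac{9040 M}{3309}$
$\frac{1}{L{\left(-133,p \right)} - 59010} = \frac{1}{\left(9 - \frac{325440}{1103}\right) - 59010} = \frac{1}{- \frac{315513}{1103} - 59010} = \frac{1}{- \frac{65403543}{1103}} = - \frac{1103}{65403543}$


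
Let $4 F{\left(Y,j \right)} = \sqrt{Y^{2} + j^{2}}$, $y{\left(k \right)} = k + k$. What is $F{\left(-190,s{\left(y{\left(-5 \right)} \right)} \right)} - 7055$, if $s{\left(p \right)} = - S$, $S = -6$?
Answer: $-7055 + \frac{\sqrt{9034}}{2} \approx -7007.5$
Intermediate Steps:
$y{\left(k \right)} = 2 k$
$s{\left(p \right)} = 6$ ($s{\left(p \right)} = \left(-1\right) \left(-6\right) = 6$)
$F{\left(Y,j \right)} = \frac{\sqrt{Y^{2} + j^{2}}}{4}$
$F{\left(-190,s{\left(y{\left(-5 \right)} \right)} \right)} - 7055 = \frac{\sqrt{\left(-190\right)^{2} + 6^{2}}}{4} - 7055 = \frac{\sqrt{36100 + 36}}{4} - 7055 = \frac{\sqrt{36136}}{4} - 7055 = \frac{2 \sqrt{9034}}{4} - 7055 = \frac{\sqrt{9034}}{2} - 7055 = -7055 + \frac{\sqrt{9034}}{2}$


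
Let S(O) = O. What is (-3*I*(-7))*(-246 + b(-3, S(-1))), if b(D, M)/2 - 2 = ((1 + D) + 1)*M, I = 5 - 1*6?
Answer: 5040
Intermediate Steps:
I = -1 (I = 5 - 6 = -1)
b(D, M) = 4 + 2*M*(2 + D) (b(D, M) = 4 + 2*(((1 + D) + 1)*M) = 4 + 2*((2 + D)*M) = 4 + 2*(M*(2 + D)) = 4 + 2*M*(2 + D))
(-3*I*(-7))*(-246 + b(-3, S(-1))) = (-3*(-1)*(-7))*(-246 + (4 + 4*(-1) + 2*(-3)*(-1))) = (3*(-7))*(-246 + (4 - 4 + 6)) = -21*(-246 + 6) = -21*(-240) = 5040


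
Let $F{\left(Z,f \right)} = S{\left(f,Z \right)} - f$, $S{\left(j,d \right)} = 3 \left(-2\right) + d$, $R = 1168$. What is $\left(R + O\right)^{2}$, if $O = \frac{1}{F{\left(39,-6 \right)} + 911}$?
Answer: $\frac{1231214379201}{902500} \approx 1.3642 \cdot 10^{6}$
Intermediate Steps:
$S{\left(j,d \right)} = -6 + d$
$F{\left(Z,f \right)} = -6 + Z - f$ ($F{\left(Z,f \right)} = \left(-6 + Z\right) - f = -6 + Z - f$)
$O = \frac{1}{950}$ ($O = \frac{1}{\left(-6 + 39 - -6\right) + 911} = \frac{1}{\left(-6 + 39 + 6\right) + 911} = \frac{1}{39 + 911} = \frac{1}{950} \approx 0.0010526$)
$\left(R + O\right)^{2} = \left(1168 + \frac{1}{950}\right)^{2} = \left(\frac{1109601}{950}\right)^{2} = \frac{1231214379201}{902500}$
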